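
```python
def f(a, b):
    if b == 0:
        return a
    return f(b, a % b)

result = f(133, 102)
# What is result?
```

f(133, 102) -> f(102, 31) -> f(31, 9) -> f(9, 4) -> f(4, 1) -> f(1, 0) -> 1

Answer: 1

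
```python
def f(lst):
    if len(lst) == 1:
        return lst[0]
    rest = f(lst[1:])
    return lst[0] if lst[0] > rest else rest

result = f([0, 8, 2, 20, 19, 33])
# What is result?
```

Recursive max over [0, 8, 2, 20, 19, 33] = 33

Answer: 33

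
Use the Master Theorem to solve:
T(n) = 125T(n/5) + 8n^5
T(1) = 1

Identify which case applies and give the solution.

a=125, b=5, f(n)=8n^5. log_5(125) = 3. Since c=5 > 3 and the regularity condition holds (125(n/5)^5 = (125/5^5)n^5 with 125/5^5 < 1), Case 3 applies: T(n) = Θ(f(n)) = O(n^5).

Answer: O(n^5) - Case 3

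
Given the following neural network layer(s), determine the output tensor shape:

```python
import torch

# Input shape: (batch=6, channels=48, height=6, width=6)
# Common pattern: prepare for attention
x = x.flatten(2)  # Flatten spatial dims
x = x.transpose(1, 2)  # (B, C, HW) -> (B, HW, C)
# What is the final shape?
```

Input: (6, 48, 6, 6) -> after flatten(2): (6, 48, 36) -> Output: (6, 36, 48)

Answer: (6, 36, 48)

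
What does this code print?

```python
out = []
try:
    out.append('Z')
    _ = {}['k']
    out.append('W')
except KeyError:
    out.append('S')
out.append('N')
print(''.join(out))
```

Execution trace: 'Z' (try body) → 'S' (except KeyError) → 'N' (after the try/except). Output: ZSN

Answer: ZSN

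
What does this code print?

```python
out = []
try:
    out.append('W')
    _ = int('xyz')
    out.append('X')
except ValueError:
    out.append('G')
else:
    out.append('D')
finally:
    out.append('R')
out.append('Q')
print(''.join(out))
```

Execution trace: 'W' (try body) → 'G' (except ValueError) → 'R' (finally) → 'Q' (after the try/except). Output: WGRQ

Answer: WGRQ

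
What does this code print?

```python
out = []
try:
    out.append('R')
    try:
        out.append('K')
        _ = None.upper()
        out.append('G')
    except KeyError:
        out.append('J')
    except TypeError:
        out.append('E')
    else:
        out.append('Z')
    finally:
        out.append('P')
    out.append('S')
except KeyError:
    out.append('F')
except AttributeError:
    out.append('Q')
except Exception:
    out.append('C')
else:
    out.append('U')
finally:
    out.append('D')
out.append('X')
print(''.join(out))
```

Execution trace: 'R' (try body) → 'K' (inner try body) → 'P' (inner finally) → 'Q' (except AttributeError) → 'D' (finally) → 'X' (after the try/except). Output: RKPQDX

Answer: RKPQDX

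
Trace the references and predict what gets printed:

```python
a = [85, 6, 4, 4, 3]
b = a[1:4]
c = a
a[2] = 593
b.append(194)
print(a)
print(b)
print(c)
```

Key concept: slice vs alias.
Step by step:
`a = [85, 6, 4, 4, 3]` → a = [85, 6, 4, 4, 3]
`b = a[1:4]` → b = [6, 4, 4]
`c = a` → c = [85, 6, 4, 4, 3] (same object as a)
`a[2] = 593` → a = [85, 6, 593, 4, 3] (same object as c); c = [85, 6, 593, 4, 3] (same object as a)
`b.append(194)` → b = [6, 4, 4, 194]
`print(a)` → prints [85, 6, 593, 4, 3]
`print(b)` → prints [6, 4, 4, 194]
`print(c)` → prints [85, 6, 593, 4, 3]

Answer:
[85, 6, 593, 4, 3]
[6, 4, 4, 194]
[85, 6, 593, 4, 3]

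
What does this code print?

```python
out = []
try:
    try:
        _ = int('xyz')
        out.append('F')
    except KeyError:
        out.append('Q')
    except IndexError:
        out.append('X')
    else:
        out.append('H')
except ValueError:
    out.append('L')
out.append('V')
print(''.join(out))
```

Execution trace: 'L' (outer except ValueError) → 'V' (after the try/except). Output: LV

Answer: LV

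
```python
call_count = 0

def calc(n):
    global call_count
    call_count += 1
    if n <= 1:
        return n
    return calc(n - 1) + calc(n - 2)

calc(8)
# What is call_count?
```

Calls(n) = 1 + Calls(n-1) + Calls(n-2); Calls(0)=Calls(1)=1. For n=8 this gives 67.

Answer: 67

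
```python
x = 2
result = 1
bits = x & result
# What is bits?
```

Trace:
`x = 2` → x = 2
`result = 1` → result = 1
`bits = x & result` → bits = 0
So bits = 0

Answer: 0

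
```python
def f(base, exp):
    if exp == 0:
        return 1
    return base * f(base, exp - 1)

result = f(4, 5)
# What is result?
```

f(4, 5) = 4 * 4 * 4 * 4 * 4 = 1024

Answer: 1024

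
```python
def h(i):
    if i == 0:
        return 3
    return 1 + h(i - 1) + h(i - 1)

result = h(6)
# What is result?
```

h(i) = 1 + 2·h(i-1), h(0)=3. Closed form: (3+1)·2^6 - 1 = 255.

Answer: 255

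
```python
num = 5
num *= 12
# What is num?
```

Trace:
`num = 5` → num = 5
`num *= 12` → num = 60
So num = 60

Answer: 60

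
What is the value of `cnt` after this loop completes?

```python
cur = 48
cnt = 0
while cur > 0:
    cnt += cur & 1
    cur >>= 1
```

Count set bits in 48 (binary: 0b110000)
`cnt` takes the values: 0 → 1 → 2

Answer: 2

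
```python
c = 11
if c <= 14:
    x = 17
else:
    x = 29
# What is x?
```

Trace:
`c = 11` → c = 11
`if c <= 14: ...` → c <= 14 is True → x = 17
So x = 17

Answer: 17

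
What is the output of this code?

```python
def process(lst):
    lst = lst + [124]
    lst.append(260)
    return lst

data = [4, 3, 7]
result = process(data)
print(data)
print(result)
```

Key concept: rebinding parameter vs mutation.
Step by step:
`data = [4, 3, 7]` → data = [4, 3, 7]
`result = process(data)` → result = [4, 3, 7, 124, 260]
`print(data)` → prints [4, 3, 7]
`print(result)` → prints [4, 3, 7, 124, 260]

Answer:
[4, 3, 7]
[4, 3, 7, 124, 260]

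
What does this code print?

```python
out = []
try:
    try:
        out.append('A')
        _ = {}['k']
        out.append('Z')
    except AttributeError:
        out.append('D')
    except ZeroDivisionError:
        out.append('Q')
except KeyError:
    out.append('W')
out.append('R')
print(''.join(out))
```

Execution trace: 'A' (inner try body) → 'W' (outer except KeyError) → 'R' (after the try/except). Output: AWR

Answer: AWR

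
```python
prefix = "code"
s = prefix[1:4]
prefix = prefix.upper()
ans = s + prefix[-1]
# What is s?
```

Trace:
`prefix = "code"` → prefix = 'code'
`s = prefix[1:4]` → s = 'ode'
`prefix = prefix.upper()` → prefix = 'CODE'
`ans = s + prefix[-1]` → ans = 'odeE'
So s = 'ode'

Answer: 'ode'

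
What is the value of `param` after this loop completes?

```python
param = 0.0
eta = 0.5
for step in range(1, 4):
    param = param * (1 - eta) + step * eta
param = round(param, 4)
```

Moving average with lr=0.5
`param` takes the values: 0.0 → 0.5 → 1.25 → 2.125

Answer: 2.125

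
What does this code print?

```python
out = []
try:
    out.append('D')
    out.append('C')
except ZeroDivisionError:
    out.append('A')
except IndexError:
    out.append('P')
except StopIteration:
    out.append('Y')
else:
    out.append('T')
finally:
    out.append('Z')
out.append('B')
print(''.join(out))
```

Execution trace: 'D' (try body) → 'C' (try body, no exception) → 'T' (else) → 'Z' (finally) → 'B' (after the try/except). Output: DCTZB

Answer: DCTZB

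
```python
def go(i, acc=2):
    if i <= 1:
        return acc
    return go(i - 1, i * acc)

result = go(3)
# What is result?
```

Accumulator trace (n, acc): (3, 2) -> (2, 6) -> (1, 12) -> return 12

Answer: 12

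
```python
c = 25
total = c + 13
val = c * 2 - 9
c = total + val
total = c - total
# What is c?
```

Trace:
`c = 25` → c = 25
`total = c + 13` → total = 38
`val = c * 2 - 9` → val = 41
`c = total + val` → c = 79
`total = c - total` → total = 41
So c = 79

Answer: 79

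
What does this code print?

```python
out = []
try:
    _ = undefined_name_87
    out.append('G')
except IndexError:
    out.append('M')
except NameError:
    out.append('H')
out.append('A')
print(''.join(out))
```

Execution trace: 'H' (except NameError) → 'A' (after the try/except). Output: HA

Answer: HA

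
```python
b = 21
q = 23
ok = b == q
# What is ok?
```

Trace:
`b = 21` → b = 21
`q = 23` → q = 23
`ok = b == q` → ok = False
So ok = False

Answer: False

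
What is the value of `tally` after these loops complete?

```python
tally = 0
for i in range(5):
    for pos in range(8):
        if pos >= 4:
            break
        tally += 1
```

Inner breaks at 4, outer runs 5 times
`tally` takes the values: 0 → 1 → 2 → 3 → 4 → 5 → 6 → 7 → 8 → 9 → 10 → 11 → 12 → 13 → 14 → 15 → 16 → 17 → 18 → 19 → 20

Answer: 20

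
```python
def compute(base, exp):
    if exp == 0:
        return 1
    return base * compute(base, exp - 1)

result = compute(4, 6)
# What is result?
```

compute(4, 6) = 4 * 4 * 4 * 4 * 4 * 4 = 4096

Answer: 4096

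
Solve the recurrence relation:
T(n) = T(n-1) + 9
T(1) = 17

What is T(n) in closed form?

Unrolling: T(n) = T(1) + 9·(n-1) = 17 + 9(n-1) = 9n + 8.

Answer: T(n) = 9n + 8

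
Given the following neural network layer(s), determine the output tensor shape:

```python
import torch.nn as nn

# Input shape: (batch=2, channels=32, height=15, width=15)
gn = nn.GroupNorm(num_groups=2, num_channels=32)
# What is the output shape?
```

Input: (2, 32, 15, 15) -> Output: (2, 32, 15, 15)

Answer: (2, 32, 15, 15)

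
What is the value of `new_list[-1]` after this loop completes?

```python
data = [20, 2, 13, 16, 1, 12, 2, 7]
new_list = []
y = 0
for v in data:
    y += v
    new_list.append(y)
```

Cumulative sum ends at 73
`new_list` takes the values: [] → [20] → [20, 22] → [20, 22, 35] → [20, 22, 35, 51] → [20, 22, 35, 51, 52] → [20, 22, 35, 51, 52, 64] → [20, 22, 35, 51, 52, 64, 66] → [20, 22, 35, 51, 52, 64, 66, 73]
So `new_list[-1]` = 73

Answer: 73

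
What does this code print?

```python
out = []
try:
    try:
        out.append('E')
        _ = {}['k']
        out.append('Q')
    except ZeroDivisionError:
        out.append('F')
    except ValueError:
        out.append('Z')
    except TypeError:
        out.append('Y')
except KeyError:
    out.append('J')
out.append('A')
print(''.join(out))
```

Execution trace: 'E' (try body) → 'J' (outer except KeyError) → 'A' (after the try/except). Output: EJA

Answer: EJA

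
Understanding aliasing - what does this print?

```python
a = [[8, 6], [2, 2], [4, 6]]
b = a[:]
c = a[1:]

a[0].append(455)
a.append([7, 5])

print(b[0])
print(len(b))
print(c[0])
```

Key concept: slice with nested mutation.
Step by step:
`a = [[8, 6], [2, 2], [4, 6]]` → a = [[8, 6], [2, 2], [4, 6]]
`b = a[:]` → b = [[8, 6], [2, 2], [4, 6]]
`c = a[1:]` → c = [[2, 2], [4, 6]]
`a[0].append(455)` → a = [[8, 6, 455], [2, 2], [4, 6]]; b = [[8, 6, 455], [2, 2], [4, 6]]
`a.append([7, 5])` → a = [[8, 6, 455], [2, 2], [4, 6], [7, 5]]
`print(b[0])` → prints [8, 6, 455]
`print(len(b))` → prints 3
`print(c[0])` → prints [2, 2]

Answer:
[8, 6, 455]
3
[2, 2]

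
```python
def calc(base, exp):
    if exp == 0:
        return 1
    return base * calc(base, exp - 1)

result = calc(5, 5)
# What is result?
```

calc(5, 5) = 5 * 5 * 5 * 5 * 5 = 3125

Answer: 3125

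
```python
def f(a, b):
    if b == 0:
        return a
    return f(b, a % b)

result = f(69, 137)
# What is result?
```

f(69, 137) -> f(137, 69) -> f(69, 68) -> f(68, 1) -> f(1, 0) -> 1

Answer: 1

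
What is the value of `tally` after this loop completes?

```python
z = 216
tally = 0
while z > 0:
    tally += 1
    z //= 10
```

Count digits by repeated division by 10
`tally` takes the values: 0 → 1 → 2 → 3

Answer: 3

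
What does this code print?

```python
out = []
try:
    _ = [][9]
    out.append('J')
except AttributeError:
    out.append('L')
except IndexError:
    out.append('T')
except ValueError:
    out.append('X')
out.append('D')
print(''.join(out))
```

Execution trace: 'T' (except IndexError) → 'D' (after the try/except). Output: TD

Answer: TD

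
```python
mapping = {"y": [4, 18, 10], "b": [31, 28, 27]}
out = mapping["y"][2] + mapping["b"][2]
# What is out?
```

Trace:
`mapping = {"y": [4, 18, 10], "b": [31, 28, 27]}` → mapping = {'y': [4, 18, 10], 'b': [31, 28, 27]}
`out = mapping["y"][2] + mapping["b"][2]` → out = 37
So out = 37

Answer: 37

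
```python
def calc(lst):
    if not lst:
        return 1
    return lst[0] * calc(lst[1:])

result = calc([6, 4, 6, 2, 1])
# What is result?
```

Product over [6, 4, 6, 2, 1] = 6 * 4 * 6 * 2 * 1 = 288

Answer: 288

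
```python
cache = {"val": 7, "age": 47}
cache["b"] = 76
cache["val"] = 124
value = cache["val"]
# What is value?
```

Trace:
`cache = {"val": 7, "age": 47}` → cache = {'val': 7, 'age': 47}
`cache["b"] = 76` → cache = {'val': 7, 'age': 47, 'b': 76}
`cache["val"] = 124` → cache = {'val': 124, 'age': 47, 'b': 76}
`value = cache["val"]` → value = 124
So value = 124

Answer: 124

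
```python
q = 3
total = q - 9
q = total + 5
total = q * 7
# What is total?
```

Trace:
`q = 3` → q = 3
`total = q - 9` → total = -6
`q = total + 5` → q = -1
`total = q * 7` → total = -7
So total = -7

Answer: -7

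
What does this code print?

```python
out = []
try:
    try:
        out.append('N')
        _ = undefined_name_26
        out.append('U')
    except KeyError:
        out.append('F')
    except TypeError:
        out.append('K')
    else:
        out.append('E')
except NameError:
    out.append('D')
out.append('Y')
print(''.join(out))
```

Execution trace: 'N' (try body) → 'D' (outer except NameError) → 'Y' (after the try/except). Output: NDY

Answer: NDY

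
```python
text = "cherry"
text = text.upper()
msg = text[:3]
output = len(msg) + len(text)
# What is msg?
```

Trace:
`text = "cherry"` → text = 'cherry'
`text = text.upper()` → text = 'CHERRY'
`msg = text[:3]` → msg = 'CHE'
`output = len(msg) + len(text)` → output = 9
So msg = 'CHE'

Answer: 'CHE'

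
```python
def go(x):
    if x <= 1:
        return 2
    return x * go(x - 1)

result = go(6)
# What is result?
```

go(6) = 6 * 5 * 4 * 3 * 2 * 2 = 1440

Answer: 1440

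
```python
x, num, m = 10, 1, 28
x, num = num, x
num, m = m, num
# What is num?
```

Trace:
`x, num, m = 10, 1, 28` → x = 10; num = 1; m = 28
`x, num = num, x` → x = 1; num = 10
`num, m = m, num` → num = 28; m = 10
So num = 28

Answer: 28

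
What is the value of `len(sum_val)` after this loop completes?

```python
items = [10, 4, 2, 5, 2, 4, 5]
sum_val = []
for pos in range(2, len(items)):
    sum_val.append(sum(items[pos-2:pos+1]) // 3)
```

Number of 3-element averages
`sum_val` takes the values: [] → [5] → [5, 3] → [5, 3, 3] → [5, 3, 3, 3] → [5, 3, 3, 3, 3]
So `len(sum_val)` = 5

Answer: 5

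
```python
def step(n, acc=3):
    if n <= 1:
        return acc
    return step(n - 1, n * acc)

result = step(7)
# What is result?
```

Accumulator trace (n, acc): (7, 3) -> (6, 21) -> (5, 126) -> (4, 630) -> (3, 2520) -> (2, 7560) -> (1, 15120) -> return 15120

Answer: 15120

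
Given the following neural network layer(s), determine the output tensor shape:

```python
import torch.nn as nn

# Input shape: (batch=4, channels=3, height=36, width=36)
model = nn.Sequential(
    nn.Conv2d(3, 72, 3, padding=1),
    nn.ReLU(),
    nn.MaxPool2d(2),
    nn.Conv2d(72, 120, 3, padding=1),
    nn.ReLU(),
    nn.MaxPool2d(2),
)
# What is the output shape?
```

Input: (4, 3, 36, 36) -> after first Conv2d: (4, 72, 36, 36) -> after first MaxPool2d: (4, 72, 18, 18) -> after second Conv2d: (4, 120, 18, 18) -> Output: (4, 120, 9, 9)

Answer: (4, 120, 9, 9)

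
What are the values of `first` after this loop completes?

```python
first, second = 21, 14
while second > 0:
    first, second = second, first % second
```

GCD of 21 and 14
`first` takes the values: 21 → 14 → 7

Answer: 7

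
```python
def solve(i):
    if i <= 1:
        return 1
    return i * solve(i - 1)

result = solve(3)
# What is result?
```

solve(3) = 3 * 2 * 1 = 6

Answer: 6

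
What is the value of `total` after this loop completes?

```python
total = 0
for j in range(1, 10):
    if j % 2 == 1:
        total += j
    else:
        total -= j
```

Add odd, subtract even
`total` takes the values: 0 → 1 → -1 → 2 → -2 → 3 → -3 → 4 → -4 → 5

Answer: 5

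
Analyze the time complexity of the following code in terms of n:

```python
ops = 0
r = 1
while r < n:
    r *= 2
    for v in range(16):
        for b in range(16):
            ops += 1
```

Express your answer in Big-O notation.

Each loop level contributes: log n × 1 × 1. Multiplying the contributions gives O(log n).

Answer: O(log n)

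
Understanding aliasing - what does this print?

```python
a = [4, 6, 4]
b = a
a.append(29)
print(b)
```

Key concept: basic list aliasing.
Step by step:
`a = [4, 6, 4]` → a = [4, 6, 4]
`b = a` → b = [4, 6, 4] (same object as a)
`a.append(29)` → a = [4, 6, 4, 29] (same object as b); b = [4, 6, 4, 29] (same object as a)
`print(b)` → prints [4, 6, 4, 29]

Answer: [4, 6, 4, 29]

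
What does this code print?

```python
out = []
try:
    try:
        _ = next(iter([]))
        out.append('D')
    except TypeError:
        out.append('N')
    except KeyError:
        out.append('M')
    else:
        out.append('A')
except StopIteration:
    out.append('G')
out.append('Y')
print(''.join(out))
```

Execution trace: 'G' (outer except StopIteration) → 'Y' (after the try/except). Output: GY

Answer: GY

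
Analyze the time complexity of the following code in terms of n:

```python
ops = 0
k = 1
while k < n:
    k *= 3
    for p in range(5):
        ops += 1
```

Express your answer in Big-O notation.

Each loop level contributes: log n × 1. Multiplying the contributions gives O(log n).

Answer: O(log n)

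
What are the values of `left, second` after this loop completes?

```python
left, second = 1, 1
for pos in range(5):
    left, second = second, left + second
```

Fibonacci: after 5 iterations
`left, second` takes the values: (1, 1) → (1, 2) → (2, 3) → (3, 5) → (5, 8) → (8, 13)

Answer: 8, 13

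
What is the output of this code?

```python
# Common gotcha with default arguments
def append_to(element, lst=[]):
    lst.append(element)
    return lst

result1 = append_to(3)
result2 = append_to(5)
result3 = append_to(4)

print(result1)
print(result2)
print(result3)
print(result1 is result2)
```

Key concept: mutable default argument gotcha.
Step by step:
`result1 = append_to(3)` → result1 = [3]
`result2 = append_to(5)` → result1 = [3, 5] (same object as result2); result2 = [3, 5] (same object as result1)
`result3 = append_to(4)` → result1 = [3, 5, 4] (same object as result2, result3); result2 = [3, 5, 4] (same object as result1, result3); result3 = [3, 5, 4] (same object as result1, result2)
`print(result1)` → prints [3, 5, 4]
`print(result2)` → prints [3, 5, 4]
`print(result3)` → prints [3, 5, 4]
`print(result1 is result2)` → prints True

Answer:
[3, 5, 4]
[3, 5, 4]
[3, 5, 4]
True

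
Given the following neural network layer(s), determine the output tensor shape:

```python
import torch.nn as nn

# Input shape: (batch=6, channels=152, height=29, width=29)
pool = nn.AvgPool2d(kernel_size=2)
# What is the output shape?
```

Input: (6, 152, 29, 29) -> Output: (6, 152, 14, 14)

Answer: (6, 152, 14, 14)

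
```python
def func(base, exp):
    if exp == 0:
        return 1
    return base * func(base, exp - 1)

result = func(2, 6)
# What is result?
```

func(2, 6) = 2 * 2 * 2 * 2 * 2 * 2 = 64

Answer: 64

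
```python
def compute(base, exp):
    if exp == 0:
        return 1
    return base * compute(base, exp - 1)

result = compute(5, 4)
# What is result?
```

compute(5, 4) = 5 * 5 * 5 * 5 = 625

Answer: 625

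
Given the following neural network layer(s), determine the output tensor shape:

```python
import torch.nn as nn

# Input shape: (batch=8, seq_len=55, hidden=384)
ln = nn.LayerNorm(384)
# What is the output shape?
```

Input: (8, 55, 384) -> Output: (8, 55, 384)

Answer: (8, 55, 384)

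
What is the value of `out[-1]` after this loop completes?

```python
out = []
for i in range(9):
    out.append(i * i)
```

Last element of squares 0 to 8
`out` takes the values: [] → [0] → [0, 1] → [0, 1, 4] → [0, 1, 4, 9] → [0, 1, 4, 9, 16] → [0, 1, 4, 9, 16, 25] → [0, 1, 4, 9, 16, 25, 36] → [0, 1, 4, 9, 16, 25, 36, 49] → [0, 1, 4, 9, 16, 25, 36, 49, 64]
So `out[-1]` = 64

Answer: 64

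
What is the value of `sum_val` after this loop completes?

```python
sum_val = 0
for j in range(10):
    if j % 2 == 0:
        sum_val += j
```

Sum of even numbers 0 to 9
`sum_val` takes the values: 0 → 2 → 6 → 12 → 20

Answer: 20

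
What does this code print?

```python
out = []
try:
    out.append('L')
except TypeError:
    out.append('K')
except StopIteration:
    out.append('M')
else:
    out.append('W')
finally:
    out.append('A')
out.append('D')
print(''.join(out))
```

Execution trace: 'L' (try body, no exception) → 'W' (else) → 'A' (finally) → 'D' (after the try/except). Output: LWAD

Answer: LWAD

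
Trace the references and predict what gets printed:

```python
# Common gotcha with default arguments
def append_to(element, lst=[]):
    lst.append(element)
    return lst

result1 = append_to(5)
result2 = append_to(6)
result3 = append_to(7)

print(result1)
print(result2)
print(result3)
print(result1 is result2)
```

Key concept: mutable default argument gotcha.
Step by step:
`result1 = append_to(5)` → result1 = [5]
`result2 = append_to(6)` → result1 = [5, 6] (same object as result2); result2 = [5, 6] (same object as result1)
`result3 = append_to(7)` → result1 = [5, 6, 7] (same object as result2, result3); result2 = [5, 6, 7] (same object as result1, result3); result3 = [5, 6, 7] (same object as result1, result2)
`print(result1)` → prints [5, 6, 7]
`print(result2)` → prints [5, 6, 7]
`print(result3)` → prints [5, 6, 7]
`print(result1 is result2)` → prints True

Answer:
[5, 6, 7]
[5, 6, 7]
[5, 6, 7]
True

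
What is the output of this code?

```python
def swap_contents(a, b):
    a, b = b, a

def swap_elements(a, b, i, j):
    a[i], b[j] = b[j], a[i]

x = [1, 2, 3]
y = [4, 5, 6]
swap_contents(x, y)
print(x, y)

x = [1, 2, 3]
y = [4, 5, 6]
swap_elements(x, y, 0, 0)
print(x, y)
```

Key concept: parameter rebinding vs mutation.
Step by step:
`x = [1, 2, 3]` → x = [1, 2, 3]
`y = [4, 5, 6]` → y = [4, 5, 6]
`swap_contents(x, y)` → no visible change to tracked variables
`print(x, y)` → prints [1, 2, 3] [4, 5, 6]
`x = [1, 2, 3]` → x = [1, 2, 3]
`y = [4, 5, 6]` → y = [4, 5, 6]
`swap_elements(x, y, 0, 0)` → x = [4, 2, 3]; y = [1, 5, 6]
`print(x, y)` → prints [4, 2, 3] [1, 5, 6]

Answer:
[1, 2, 3] [4, 5, 6]
[4, 2, 3] [1, 5, 6]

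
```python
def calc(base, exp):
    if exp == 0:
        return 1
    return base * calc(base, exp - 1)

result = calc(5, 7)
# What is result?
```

calc(5, 7) = 5 * 5 * 5 * 5 * 5 * 5 * 5 = 78125

Answer: 78125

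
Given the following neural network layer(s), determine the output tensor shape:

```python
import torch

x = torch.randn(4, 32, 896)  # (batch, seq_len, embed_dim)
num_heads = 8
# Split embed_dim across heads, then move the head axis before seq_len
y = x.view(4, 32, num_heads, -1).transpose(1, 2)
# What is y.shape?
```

Input: (4, 32, 896) -> head_dim = 896 // 8 = 112; after view: (4, 32, 8, 112) -> after transpose(1, 2): (4, 8, 32, 112) -> Output: (4, 8, 32, 112)

Answer: (4, 8, 32, 112)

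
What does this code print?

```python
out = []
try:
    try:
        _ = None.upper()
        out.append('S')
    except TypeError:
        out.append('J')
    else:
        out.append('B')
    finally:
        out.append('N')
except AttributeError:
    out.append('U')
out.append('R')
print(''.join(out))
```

Execution trace: 'N' (finally) → 'U' (outer except AttributeError) → 'R' (after the try/except). Output: NUR

Answer: NUR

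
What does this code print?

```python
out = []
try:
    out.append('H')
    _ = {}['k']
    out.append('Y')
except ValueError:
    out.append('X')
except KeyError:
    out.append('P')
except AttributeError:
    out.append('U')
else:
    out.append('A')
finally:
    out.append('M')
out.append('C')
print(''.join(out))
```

Execution trace: 'H' (try body) → 'P' (except KeyError) → 'M' (finally) → 'C' (after the try/except). Output: HPMC

Answer: HPMC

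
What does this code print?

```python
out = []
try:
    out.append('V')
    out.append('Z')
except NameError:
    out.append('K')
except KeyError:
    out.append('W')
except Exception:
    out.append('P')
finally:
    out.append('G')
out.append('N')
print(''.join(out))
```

Execution trace: 'V' (try body) → 'Z' (try body, no exception) → 'G' (finally) → 'N' (after the try/except). Output: VZGN

Answer: VZGN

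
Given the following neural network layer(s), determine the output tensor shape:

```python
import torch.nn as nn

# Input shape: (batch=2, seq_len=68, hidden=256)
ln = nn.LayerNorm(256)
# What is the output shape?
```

Input: (2, 68, 256) -> Output: (2, 68, 256)

Answer: (2, 68, 256)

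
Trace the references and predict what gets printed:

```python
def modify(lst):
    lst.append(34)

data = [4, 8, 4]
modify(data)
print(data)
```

Key concept: function modifies passed list.
Step by step:
`data = [4, 8, 4]` → data = [4, 8, 4]
`modify(data)` → data = [4, 8, 4, 34]
`print(data)` → prints [4, 8, 4, 34]

Answer: [4, 8, 4, 34]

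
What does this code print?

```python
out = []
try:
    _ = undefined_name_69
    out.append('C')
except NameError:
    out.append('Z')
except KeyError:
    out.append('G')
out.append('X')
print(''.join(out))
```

Execution trace: 'Z' (except NameError) → 'X' (after the try/except). Output: ZX

Answer: ZX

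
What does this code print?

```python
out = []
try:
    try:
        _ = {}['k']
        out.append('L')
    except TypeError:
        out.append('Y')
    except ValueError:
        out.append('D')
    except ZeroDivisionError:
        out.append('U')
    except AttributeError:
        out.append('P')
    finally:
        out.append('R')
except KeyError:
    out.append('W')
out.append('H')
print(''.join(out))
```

Execution trace: 'R' (finally) → 'W' (outer except KeyError) → 'H' (after the try/except). Output: RWH

Answer: RWH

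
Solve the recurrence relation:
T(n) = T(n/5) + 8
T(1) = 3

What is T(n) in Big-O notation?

Each step divides n by 5 and adds 8. After log_5(n) steps we reach T(1)=3. So T(n) = 8·log_5(n) + 3 = O(log n).

Answer: O(log n)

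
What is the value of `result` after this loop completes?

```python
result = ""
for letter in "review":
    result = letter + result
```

Reverse 'review'
`result` takes the values: "" → "r" → "er" → "ver" → "iver" → "eiver" → "weiver"

Answer: "weiver"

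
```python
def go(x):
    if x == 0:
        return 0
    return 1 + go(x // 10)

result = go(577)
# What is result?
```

Count of digits of 577: 3

Answer: 3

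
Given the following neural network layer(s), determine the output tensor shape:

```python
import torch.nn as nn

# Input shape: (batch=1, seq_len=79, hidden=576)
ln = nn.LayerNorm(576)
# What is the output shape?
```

Input: (1, 79, 576) -> Output: (1, 79, 576)

Answer: (1, 79, 576)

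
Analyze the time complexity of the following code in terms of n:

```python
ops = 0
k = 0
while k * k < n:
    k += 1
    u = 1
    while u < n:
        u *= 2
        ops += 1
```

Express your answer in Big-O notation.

Each loop level contributes: √n × log n. Multiplying the contributions gives O(√n log n).

Answer: O(√n log n)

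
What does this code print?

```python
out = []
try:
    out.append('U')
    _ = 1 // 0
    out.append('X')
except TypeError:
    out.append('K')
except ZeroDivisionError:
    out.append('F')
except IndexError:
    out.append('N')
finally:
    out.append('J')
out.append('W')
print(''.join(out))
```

Execution trace: 'U' (try body) → 'F' (except ZeroDivisionError) → 'J' (finally) → 'W' (after the try/except). Output: UFJW

Answer: UFJW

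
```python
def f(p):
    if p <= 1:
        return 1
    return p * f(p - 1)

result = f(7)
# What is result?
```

f(7) = 7 * 6 * 5 * 4 * 3 * 2 * 1 = 5040

Answer: 5040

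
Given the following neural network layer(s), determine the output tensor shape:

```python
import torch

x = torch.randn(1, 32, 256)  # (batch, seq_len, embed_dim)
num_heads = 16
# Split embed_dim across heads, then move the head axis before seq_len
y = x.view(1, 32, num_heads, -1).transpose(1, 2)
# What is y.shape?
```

Input: (1, 32, 256) -> head_dim = 256 // 16 = 16; after view: (1, 32, 16, 16) -> after transpose(1, 2): (1, 16, 32, 16) -> Output: (1, 16, 32, 16)

Answer: (1, 16, 32, 16)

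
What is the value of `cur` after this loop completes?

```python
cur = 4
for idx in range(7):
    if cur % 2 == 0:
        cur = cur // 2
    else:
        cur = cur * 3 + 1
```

Collatz-style transformation from 4
`cur` takes the values: 4 → 2 → 1 → 4 → 2 → 1 → 4 → 2

Answer: 2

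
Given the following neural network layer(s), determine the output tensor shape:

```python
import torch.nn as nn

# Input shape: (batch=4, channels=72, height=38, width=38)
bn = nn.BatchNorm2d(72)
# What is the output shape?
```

Input: (4, 72, 38, 38) -> Output: (4, 72, 38, 38)

Answer: (4, 72, 38, 38)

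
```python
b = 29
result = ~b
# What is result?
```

Trace:
`b = 29` → b = 29
`result = ~b` → result = -30
So result = -30

Answer: -30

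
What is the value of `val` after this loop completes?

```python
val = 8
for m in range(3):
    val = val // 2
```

Halve 3 times: 8 // 2^3 = 1
`val` takes the values: 8 → 4 → 2 → 1

Answer: 1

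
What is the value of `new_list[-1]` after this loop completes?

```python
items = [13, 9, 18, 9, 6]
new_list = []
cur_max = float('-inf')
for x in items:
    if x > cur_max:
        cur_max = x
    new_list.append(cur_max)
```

Running max ends at 18
`new_list` takes the values: [] → [13] → [13, 13] → [13, 13, 18] → [13, 13, 18, 18] → [13, 13, 18, 18, 18]
So `new_list[-1]` = 18

Answer: 18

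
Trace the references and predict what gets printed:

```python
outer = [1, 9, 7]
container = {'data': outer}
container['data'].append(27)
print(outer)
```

Key concept: dict holds reference to list.
Step by step:
`outer = [1, 9, 7]` → outer = [1, 9, 7]
`container = {'data': outer}` → container = {'data': [1, 9, 7]}
`container['data'].append(27)` → outer = [1, 9, 7, 27]; container = {'data': [1, 9, 7, 27]}
`print(outer)` → prints [1, 9, 7, 27]

Answer: [1, 9, 7, 27]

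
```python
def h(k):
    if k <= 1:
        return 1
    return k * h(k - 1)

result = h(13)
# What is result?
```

h(13) = 13 * 12 * 11 * 10 * 9 * 8 * 7 * 6 * 5 * 4 * 3 * 2 * 1 = 6227020800

Answer: 6227020800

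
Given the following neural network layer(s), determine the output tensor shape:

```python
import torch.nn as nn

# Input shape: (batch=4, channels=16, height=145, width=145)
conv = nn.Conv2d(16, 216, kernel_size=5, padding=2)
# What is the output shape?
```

Input: (4, 16, 145, 145) -> Output: (4, 216, 145, 145)

Answer: (4, 216, 145, 145)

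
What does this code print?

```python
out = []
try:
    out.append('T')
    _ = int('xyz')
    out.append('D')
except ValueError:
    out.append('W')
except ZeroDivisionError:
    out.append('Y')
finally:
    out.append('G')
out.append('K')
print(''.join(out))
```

Execution trace: 'T' (try body) → 'W' (except ValueError) → 'G' (finally) → 'K' (after the try/except). Output: TWGK

Answer: TWGK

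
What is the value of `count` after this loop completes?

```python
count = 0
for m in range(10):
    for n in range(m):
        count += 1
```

Triangle number: 0+1+2+...+9
`count` takes the values: 0 → 1 → 2 → 3 → 4 → 5 → 6 → 7 → 8 → 9 → 10 → 11 → 12 → 13 → 14 → 15 → 16 → 17 → 18 → 19 → 20 → 21 → 22 → 23 → 24 → 25 → 26 → 27 → 28 → 29 → … → 41 → 42 → 43 → 44 → 45

Answer: 45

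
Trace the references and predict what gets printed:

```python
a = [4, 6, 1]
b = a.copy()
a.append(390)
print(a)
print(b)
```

Key concept: list.copy() creates independent copy.
Step by step:
`a = [4, 6, 1]` → a = [4, 6, 1]
`b = a.copy()` → b = [4, 6, 1]
`a.append(390)` → a = [4, 6, 1, 390]
`print(a)` → prints [4, 6, 1, 390]
`print(b)` → prints [4, 6, 1]

Answer:
[4, 6, 1, 390]
[4, 6, 1]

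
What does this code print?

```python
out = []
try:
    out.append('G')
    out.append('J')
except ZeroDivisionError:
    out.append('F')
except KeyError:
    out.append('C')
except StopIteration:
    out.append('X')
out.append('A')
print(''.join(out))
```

Execution trace: 'G' (try body) → 'J' (try body, no exception) → 'A' (after the try/except). Output: GJA

Answer: GJA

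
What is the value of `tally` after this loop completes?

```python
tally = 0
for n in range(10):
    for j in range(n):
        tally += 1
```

Triangle number: 0+1+2+...+9
`tally` takes the values: 0 → 1 → 2 → 3 → 4 → 5 → 6 → 7 → 8 → 9 → 10 → 11 → 12 → 13 → 14 → 15 → 16 → 17 → 18 → 19 → 20 → 21 → 22 → 23 → 24 → 25 → 26 → 27 → 28 → 29 → … → 41 → 42 → 43 → 44 → 45

Answer: 45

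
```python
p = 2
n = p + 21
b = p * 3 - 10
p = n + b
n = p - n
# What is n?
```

Trace:
`p = 2` → p = 2
`n = p + 21` → n = 23
`b = p * 3 - 10` → b = -4
`p = n + b` → p = 19
`n = p - n` → n = -4
So n = -4

Answer: -4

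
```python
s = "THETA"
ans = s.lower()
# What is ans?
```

Trace:
`s = "THETA"` → s = 'THETA'
`ans = s.lower()` → ans = 'theta'
So ans = 'theta'

Answer: 'theta'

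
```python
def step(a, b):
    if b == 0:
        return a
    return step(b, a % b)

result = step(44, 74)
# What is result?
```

step(44, 74) -> step(74, 44) -> step(44, 30) -> step(30, 14) -> step(14, 2) -> step(2, 0) -> 2

Answer: 2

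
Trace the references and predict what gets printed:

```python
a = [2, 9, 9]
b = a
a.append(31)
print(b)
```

Key concept: basic list aliasing.
Step by step:
`a = [2, 9, 9]` → a = [2, 9, 9]
`b = a` → b = [2, 9, 9] (same object as a)
`a.append(31)` → a = [2, 9, 9, 31] (same object as b); b = [2, 9, 9, 31] (same object as a)
`print(b)` → prints [2, 9, 9, 31]

Answer: [2, 9, 9, 31]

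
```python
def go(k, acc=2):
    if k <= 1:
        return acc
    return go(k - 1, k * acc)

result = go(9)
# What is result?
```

Accumulator trace (n, acc): (9, 2) -> (8, 18) -> (7, 144) -> (6, 1008) -> (5, 6048) -> (4, 30240) -> (3, 120960) -> (2, 362880) -> (1, 725760) -> return 725760

Answer: 725760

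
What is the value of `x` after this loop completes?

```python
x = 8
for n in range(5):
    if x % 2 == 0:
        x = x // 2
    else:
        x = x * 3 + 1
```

Collatz-style transformation from 8
`x` takes the values: 8 → 4 → 2 → 1 → 4 → 2

Answer: 2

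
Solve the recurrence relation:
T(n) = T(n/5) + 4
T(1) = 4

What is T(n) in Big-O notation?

Each step divides n by 5 and adds 4. After log_5(n) steps we reach T(1)=4. So T(n) = 4·log_5(n) + 4 = O(log n).

Answer: O(log n)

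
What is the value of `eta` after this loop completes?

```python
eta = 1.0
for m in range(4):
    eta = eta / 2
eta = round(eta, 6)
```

Halving LR 4 times: 1 / 2^4
`eta` takes the values: 1.0 → 0.5 → 0.25 → 0.125 → 0.0625

Answer: 0.0625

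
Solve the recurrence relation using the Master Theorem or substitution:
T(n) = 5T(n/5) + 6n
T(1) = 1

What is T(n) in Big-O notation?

By Master Theorem: a=5, b=5, f(n)=6n. Since log_5(5) = 1 and f(n) = Θ(n^1), Case 2 applies. T(n) = O(n log n).

Answer: O(n log n)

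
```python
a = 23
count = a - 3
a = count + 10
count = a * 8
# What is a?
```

Trace:
`a = 23` → a = 23
`count = a - 3` → count = 20
`a = count + 10` → a = 30
`count = a * 8` → count = 240
So a = 30

Answer: 30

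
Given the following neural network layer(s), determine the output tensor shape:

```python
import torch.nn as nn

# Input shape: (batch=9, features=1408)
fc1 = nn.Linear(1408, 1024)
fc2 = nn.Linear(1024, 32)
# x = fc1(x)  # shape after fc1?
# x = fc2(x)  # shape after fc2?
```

Input: (9, 1408) -> after fc1: (9, 1024) -> Output: (9, 32)

Answer: (9, 32)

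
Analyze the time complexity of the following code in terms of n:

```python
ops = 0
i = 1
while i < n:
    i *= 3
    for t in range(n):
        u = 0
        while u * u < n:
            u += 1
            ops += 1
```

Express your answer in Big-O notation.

Each loop level contributes: log n × n × √n. Multiplying the contributions gives O(n√n log n).

Answer: O(n√n log n)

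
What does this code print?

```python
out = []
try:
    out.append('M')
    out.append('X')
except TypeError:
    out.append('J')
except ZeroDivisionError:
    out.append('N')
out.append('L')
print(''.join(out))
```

Execution trace: 'M' (try body) → 'X' (try body, no exception) → 'L' (after the try/except). Output: MXL

Answer: MXL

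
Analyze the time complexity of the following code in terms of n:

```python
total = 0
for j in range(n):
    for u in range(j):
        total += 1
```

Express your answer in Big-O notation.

Each loop level contributes: n × n. Multiplying the contributions gives O(n^2).

Answer: O(n^2)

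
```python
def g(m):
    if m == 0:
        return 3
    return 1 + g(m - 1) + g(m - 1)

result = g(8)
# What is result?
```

g(m) = 1 + 2·g(m-1), g(0)=3. Closed form: (3+1)·2^8 - 1 = 1023.

Answer: 1023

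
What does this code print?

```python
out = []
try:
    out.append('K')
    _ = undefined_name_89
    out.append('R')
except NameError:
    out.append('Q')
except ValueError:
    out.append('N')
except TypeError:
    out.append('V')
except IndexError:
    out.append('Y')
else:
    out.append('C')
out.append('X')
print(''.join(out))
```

Execution trace: 'K' (try body) → 'Q' (except NameError) → 'X' (after the try/except). Output: KQX

Answer: KQX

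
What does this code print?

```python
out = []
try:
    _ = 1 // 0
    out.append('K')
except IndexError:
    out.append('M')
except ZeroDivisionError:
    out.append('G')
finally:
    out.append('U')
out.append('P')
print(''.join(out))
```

Execution trace: 'G' (except ZeroDivisionError) → 'U' (finally) → 'P' (after the try/except). Output: GUP

Answer: GUP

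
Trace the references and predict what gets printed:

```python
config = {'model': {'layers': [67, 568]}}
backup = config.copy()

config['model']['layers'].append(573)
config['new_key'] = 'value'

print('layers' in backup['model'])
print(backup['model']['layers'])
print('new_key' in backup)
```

Key concept: shallow copy gotcha with nested dict.
Step by step:
`config = {'model': {'layers': [67, 568]}}` → config = {'model': {'layers': [67, 568]}}
`backup = config.copy()` → backup = {'model': {'layers': [67, 568]}}
`config['model']['layers'].append(573)` → config = {'model': {'layers': [67, 568, 573]}}; backup = {'model': {'layers': [67, 568, 573]}}
`config['new_key'] = 'value'` → config = {'model': {'layers': [67, 568, 573]}, 'new_key': 'value'}
`print('layers' in backup['model'])` → prints True
`print(backup['model']['layers'])` → prints [67, 568, 573]
`print('new_key' in backup)` → prints False

Answer:
True
[67, 568, 573]
False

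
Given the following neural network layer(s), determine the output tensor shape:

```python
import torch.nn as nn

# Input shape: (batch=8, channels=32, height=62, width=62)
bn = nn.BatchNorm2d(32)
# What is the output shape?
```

Input: (8, 32, 62, 62) -> Output: (8, 32, 62, 62)

Answer: (8, 32, 62, 62)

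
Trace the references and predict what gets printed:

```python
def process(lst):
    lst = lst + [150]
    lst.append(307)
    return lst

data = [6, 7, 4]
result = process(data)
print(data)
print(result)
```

Key concept: rebinding parameter vs mutation.
Step by step:
`data = [6, 7, 4]` → data = [6, 7, 4]
`result = process(data)` → result = [6, 7, 4, 150, 307]
`print(data)` → prints [6, 7, 4]
`print(result)` → prints [6, 7, 4, 150, 307]

Answer:
[6, 7, 4]
[6, 7, 4, 150, 307]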